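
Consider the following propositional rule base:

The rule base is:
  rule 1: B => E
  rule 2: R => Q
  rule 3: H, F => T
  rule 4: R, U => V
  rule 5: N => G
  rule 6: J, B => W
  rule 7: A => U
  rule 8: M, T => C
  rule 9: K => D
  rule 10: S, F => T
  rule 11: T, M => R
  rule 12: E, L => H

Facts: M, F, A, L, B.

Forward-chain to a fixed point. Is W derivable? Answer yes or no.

Round 1: rule 1 [B => E]; rule 7 [A => U]. New: E, U.
Round 2: rule 12 [E, L => H]. New: H.
Round 3: rule 3 [H, F => T]. New: T.
Round 4: rule 8 [M, T => C]; rule 11 [T, M => R]. New: C, R.
Round 5: rule 2 [R => Q]; rule 4 [R, U => V]. New: Q, V.
Fixed point reached. W is concluded only by rule 6; rule 6 needs J (never derived).

no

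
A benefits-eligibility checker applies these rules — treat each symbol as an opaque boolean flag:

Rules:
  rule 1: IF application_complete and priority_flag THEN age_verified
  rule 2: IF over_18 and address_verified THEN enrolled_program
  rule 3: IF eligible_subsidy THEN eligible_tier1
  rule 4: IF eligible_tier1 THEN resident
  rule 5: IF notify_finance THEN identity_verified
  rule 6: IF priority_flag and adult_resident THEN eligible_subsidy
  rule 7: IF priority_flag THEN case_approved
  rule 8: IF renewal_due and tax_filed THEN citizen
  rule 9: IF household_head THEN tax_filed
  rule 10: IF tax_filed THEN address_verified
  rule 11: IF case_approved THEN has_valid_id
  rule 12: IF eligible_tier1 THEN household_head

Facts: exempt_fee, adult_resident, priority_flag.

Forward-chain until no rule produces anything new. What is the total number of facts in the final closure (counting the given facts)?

11

[1] rule 6 [IF priority_flag and adult_resident THEN eligible_subsidy]; rule 7 [IF priority_flag THEN case_approved]. ⇒ new: eligible_subsidy, case_approved.
[2] rule 3 [IF eligible_subsidy THEN eligible_tier1]; rule 11 [IF case_approved THEN has_valid_id]. ⇒ new: eligible_tier1, has_valid_id.
[3] rule 4 [IF eligible_tier1 THEN resident]; rule 12 [IF eligible_tier1 THEN household_head]. ⇒ new: resident, household_head.
[4] rule 9 [IF household_head THEN tax_filed]. ⇒ new: tax_filed.
[5] rule 10 [IF tax_filed THEN address_verified]. ⇒ new: address_verified.
Closure: {address_verified, adult_resident, case_approved, eligible_subsidy, eligible_tier1, exempt_fee, has_valid_id, household_head, priority_flag, resident, tax_filed} — 11 facts.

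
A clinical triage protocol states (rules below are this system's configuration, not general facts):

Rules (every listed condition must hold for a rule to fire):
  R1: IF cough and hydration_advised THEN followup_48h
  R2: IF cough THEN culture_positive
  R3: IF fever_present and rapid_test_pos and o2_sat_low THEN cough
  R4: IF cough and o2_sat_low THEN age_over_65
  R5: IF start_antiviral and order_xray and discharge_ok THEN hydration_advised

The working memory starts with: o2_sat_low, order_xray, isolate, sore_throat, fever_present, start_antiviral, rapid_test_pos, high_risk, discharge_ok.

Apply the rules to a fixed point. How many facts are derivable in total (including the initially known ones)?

Round 1 — R3, R5, derive cough, hydration_advised.
Round 2 — R1, R2, R4, derive followup_48h, culture_positive, age_over_65.
Closure: {age_over_65, cough, culture_positive, discharge_ok, fever_present, followup_48h, high_risk, hydration_advised, isolate, o2_sat_low, order_xray, rapid_test_pos, sore_throat, start_antiviral} — 14 facts.

14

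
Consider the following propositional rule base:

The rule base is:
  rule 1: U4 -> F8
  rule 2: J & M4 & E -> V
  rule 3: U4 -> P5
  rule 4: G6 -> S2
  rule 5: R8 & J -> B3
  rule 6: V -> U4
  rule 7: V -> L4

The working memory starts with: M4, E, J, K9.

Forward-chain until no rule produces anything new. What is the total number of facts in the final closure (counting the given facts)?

Round 1: rule 2 [J & M4 & E -> V]. Adds V.
Round 2: rule 6 [V -> U4]; rule 7 [V -> L4]. Adds U4, L4.
Round 3: rule 1 [U4 -> F8]; rule 3 [U4 -> P5]. Adds F8, P5.
Closure: {E, F8, J, K9, L4, M4, P5, U4, V} — 9 facts.

9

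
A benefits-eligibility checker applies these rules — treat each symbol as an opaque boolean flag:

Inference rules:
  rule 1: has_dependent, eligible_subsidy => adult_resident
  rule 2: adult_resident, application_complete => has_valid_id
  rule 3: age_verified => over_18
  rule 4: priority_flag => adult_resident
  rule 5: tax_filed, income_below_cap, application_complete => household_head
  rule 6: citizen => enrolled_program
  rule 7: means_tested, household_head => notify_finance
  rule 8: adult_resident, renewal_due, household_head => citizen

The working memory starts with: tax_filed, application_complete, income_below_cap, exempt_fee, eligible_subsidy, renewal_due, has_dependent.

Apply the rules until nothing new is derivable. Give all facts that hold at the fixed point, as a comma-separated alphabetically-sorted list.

adult_resident, application_complete, citizen, eligible_subsidy, enrolled_program, exempt_fee, has_dependent, has_valid_id, household_head, income_below_cap, renewal_due, tax_filed

Round 1: rule 1 [has_dependent, eligible_subsidy => adult_resident]; rule 5 [tax_filed, income_below_cap, application_complete => household_head]. Adds adult_resident, household_head.
Round 2: rule 2 [adult_resident, application_complete => has_valid_id]; rule 8 [adult_resident, renewal_due, household_head => citizen]. Adds has_valid_id, citizen.
Round 3: rule 6 [citizen => enrolled_program]. Adds enrolled_program.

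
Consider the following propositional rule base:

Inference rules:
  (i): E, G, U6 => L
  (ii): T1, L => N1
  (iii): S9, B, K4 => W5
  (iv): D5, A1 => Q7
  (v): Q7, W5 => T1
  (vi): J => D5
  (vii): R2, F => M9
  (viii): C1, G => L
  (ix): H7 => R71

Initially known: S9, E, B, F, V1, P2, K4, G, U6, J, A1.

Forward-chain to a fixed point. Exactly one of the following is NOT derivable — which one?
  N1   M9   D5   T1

Round 1: (i) [E, G, U6 => L]; (iii) [S9, B, K4 => W5]; (vi) [J => D5]. Adds L, W5, D5.
Round 2: (iv) [D5, A1 => Q7]. Adds Q7.
Round 3: (v) [Q7, W5 => T1]. Adds T1.
Round 4: (ii) [T1, L => N1]. Adds N1.
Derived: D5 (round 1), N1 (round 4), T1 (round 3). M9 never appears in any round.

M9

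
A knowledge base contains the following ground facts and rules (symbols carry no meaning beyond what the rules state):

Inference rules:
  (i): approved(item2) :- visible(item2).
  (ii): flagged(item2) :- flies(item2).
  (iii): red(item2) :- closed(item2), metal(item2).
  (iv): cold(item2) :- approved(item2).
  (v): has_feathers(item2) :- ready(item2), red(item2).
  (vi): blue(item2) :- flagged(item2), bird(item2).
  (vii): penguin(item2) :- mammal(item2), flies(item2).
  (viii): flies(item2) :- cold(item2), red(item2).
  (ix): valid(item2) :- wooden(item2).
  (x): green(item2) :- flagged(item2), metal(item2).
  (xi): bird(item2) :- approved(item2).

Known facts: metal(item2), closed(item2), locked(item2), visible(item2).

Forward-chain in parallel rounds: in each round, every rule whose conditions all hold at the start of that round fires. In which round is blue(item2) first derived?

5

Round 1 — (i), (iii), derive approved(item2), red(item2).
Round 2 — (iv), (xi), derive cold(item2), bird(item2).
Round 3 — (viii), derive flies(item2).
Round 4 — (ii), derive flagged(item2).
Round 5 — (vi), (x), derive blue(item2), green(item2).
blue(item2) first appears in round 5.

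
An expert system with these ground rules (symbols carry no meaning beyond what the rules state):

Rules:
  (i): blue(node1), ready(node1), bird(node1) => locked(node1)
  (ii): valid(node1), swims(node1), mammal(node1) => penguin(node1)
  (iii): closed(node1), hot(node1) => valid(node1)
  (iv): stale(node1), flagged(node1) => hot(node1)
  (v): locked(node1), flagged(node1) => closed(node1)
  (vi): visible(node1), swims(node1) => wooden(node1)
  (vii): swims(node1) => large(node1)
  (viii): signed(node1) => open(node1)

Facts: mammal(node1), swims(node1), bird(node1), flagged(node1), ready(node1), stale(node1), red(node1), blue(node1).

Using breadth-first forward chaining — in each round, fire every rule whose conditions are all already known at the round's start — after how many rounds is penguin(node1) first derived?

4

Round 1 fires (i), (iv), (vii), giving locked(node1), hot(node1), large(node1).
Round 2 fires (v), giving closed(node1).
Round 3 fires (iii), giving valid(node1).
Round 4 fires (ii), giving penguin(node1).
penguin(node1) first appears in round 4.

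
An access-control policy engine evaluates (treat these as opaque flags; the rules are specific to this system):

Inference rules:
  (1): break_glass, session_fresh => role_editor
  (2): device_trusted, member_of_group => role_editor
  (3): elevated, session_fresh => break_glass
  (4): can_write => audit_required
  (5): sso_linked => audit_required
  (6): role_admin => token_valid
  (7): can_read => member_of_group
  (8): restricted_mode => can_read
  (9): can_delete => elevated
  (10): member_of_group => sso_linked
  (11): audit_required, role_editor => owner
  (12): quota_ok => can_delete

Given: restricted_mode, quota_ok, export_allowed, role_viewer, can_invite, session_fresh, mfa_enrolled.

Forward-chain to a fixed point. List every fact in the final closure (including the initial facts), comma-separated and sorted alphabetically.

audit_required, break_glass, can_delete, can_invite, can_read, elevated, export_allowed, member_of_group, mfa_enrolled, owner, quota_ok, restricted_mode, role_editor, role_viewer, session_fresh, sso_linked

Round 1 — (8), (12), derive can_read, can_delete.
Round 2 — (7), (9), derive member_of_group, elevated.
Round 3 — (3), (10), derive break_glass, sso_linked.
Round 4 — (1), (5), derive role_editor, audit_required.
Round 5 — (11), derive owner.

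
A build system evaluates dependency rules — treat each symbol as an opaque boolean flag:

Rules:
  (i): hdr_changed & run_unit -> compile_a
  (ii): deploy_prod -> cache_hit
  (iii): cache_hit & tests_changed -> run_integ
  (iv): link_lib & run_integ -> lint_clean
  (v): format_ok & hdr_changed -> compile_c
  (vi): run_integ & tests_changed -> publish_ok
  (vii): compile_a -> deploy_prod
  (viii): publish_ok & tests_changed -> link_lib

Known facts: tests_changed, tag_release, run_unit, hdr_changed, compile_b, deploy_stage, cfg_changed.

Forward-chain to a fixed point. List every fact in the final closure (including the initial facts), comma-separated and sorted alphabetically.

Round 1 — (i), derive compile_a.
Round 2 — (vii), derive deploy_prod.
Round 3 — (ii), derive cache_hit.
Round 4 — (iii), derive run_integ.
Round 5 — (vi), derive publish_ok.
Round 6 — (viii), derive link_lib.
Round 7 — (iv), derive lint_clean.

cache_hit, cfg_changed, compile_a, compile_b, deploy_prod, deploy_stage, hdr_changed, link_lib, lint_clean, publish_ok, run_integ, run_unit, tag_release, tests_changed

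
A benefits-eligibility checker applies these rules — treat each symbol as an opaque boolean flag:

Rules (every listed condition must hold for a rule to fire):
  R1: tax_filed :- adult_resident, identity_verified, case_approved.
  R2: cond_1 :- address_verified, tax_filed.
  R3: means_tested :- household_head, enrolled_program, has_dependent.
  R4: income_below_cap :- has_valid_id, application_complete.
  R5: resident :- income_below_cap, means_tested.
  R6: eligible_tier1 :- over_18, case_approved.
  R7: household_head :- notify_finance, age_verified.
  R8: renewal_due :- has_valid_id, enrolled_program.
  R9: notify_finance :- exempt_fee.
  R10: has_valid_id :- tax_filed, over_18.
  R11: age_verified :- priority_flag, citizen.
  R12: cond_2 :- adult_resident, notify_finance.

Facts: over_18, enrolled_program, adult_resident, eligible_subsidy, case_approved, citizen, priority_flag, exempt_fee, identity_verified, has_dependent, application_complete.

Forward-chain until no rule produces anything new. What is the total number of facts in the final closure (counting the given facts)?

Round 1: R1 [tax_filed :- adult_resident, identity_verified, case_approved.]; R6 [eligible_tier1 :- over_18, case_approved.]; R9 [notify_finance :- exempt_fee.]; R11 [age_verified :- priority_flag, citizen.]. Adds tax_filed, eligible_tier1, notify_finance, age_verified.
Round 2: R7 [household_head :- notify_finance, age_verified.]; R10 [has_valid_id :- tax_filed, over_18.]; R12 [cond_2 :- adult_resident, notify_finance.]. Adds household_head, has_valid_id, cond_2.
Round 3: R3 [means_tested :- household_head, enrolled_program, has_dependent.]; R4 [income_below_cap :- has_valid_id, application_complete.]; R8 [renewal_due :- has_valid_id, enrolled_program.]. Adds means_tested, income_below_cap, renewal_due.
Round 4: R5 [resident :- income_below_cap, means_tested.]. Adds resident.
Closure: {adult_resident, age_verified, application_complete, case_approved, citizen, cond_2, eligible_subsidy, eligible_tier1, enrolled_program, exempt_fee, has_dependent, has_valid_id, household_head, identity_verified, income_below_cap, means_tested, notify_finance, over_18, priority_flag, renewal_due, resident, tax_filed} — 22 facts.

22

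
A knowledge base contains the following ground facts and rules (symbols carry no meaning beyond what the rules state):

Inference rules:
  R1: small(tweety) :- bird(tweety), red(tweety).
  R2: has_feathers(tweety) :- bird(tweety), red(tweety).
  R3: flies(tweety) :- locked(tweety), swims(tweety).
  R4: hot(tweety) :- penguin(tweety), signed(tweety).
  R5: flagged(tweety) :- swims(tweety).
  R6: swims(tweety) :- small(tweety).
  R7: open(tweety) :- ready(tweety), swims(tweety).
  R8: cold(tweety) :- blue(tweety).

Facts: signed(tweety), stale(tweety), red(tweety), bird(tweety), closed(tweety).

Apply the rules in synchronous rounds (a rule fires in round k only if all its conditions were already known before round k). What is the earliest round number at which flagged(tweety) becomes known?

3

Round 1: R1 [small(tweety) :- bird(tweety), red(tweety).]; R2 [has_feathers(tweety) :- bird(tweety), red(tweety).]. New: small(tweety), has_feathers(tweety).
Round 2: R6 [swims(tweety) :- small(tweety).]. New: swims(tweety).
Round 3: R5 [flagged(tweety) :- swims(tweety).]. New: flagged(tweety).
flagged(tweety) first appears in round 3.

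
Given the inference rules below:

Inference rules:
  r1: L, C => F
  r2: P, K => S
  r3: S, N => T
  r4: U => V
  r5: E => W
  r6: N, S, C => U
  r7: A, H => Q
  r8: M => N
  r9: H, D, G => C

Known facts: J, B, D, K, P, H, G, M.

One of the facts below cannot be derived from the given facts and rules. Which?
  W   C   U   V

Round 1: r2 [P, K => S]; r8 [M => N]; r9 [H, D, G => C]. New: S, N, C.
Round 2: r3 [S, N => T]; r6 [N, S, C => U]. New: T, U.
Round 3: r4 [U => V]. New: V.
Derived: U (round 2), V (round 3), C (round 1). W never appears in any round.

W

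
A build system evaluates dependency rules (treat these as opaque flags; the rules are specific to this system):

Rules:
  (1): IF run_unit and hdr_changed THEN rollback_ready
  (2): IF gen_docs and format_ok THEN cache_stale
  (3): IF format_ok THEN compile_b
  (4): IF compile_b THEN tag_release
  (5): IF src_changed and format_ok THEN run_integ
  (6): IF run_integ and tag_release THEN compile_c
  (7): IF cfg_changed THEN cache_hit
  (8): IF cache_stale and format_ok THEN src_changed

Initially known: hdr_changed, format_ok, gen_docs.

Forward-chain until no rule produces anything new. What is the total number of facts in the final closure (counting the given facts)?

[1] (2) [IF gen_docs and format_ok THEN cache_stale]; (3) [IF format_ok THEN compile_b]. ⇒ new: cache_stale, compile_b.
[2] (4) [IF compile_b THEN tag_release]; (8) [IF cache_stale and format_ok THEN src_changed]. ⇒ new: tag_release, src_changed.
[3] (5) [IF src_changed and format_ok THEN run_integ]. ⇒ new: run_integ.
[4] (6) [IF run_integ and tag_release THEN compile_c]. ⇒ new: compile_c.
Closure: {cache_stale, compile_b, compile_c, format_ok, gen_docs, hdr_changed, run_integ, src_changed, tag_release} — 9 facts.

9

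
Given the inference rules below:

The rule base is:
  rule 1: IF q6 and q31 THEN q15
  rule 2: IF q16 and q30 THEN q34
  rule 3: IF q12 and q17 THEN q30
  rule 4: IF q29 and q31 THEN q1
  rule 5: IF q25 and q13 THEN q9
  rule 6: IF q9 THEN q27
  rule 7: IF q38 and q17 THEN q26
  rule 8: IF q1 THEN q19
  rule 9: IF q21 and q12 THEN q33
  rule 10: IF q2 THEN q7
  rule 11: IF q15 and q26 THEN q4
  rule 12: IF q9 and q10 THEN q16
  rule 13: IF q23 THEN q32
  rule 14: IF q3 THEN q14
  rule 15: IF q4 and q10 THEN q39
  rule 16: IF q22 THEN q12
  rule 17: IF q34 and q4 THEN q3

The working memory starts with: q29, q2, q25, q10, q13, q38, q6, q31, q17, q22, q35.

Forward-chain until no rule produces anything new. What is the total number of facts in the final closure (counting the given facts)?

26

Round 1 — rule 1, rule 4, rule 5, rule 7, rule 10, rule 16, derive q15, q1, q9, q26, q7, q12.
Round 2 — rule 3, rule 6, rule 8, rule 11, rule 12, derive q30, q27, q19, q4, q16.
Round 3 — rule 2, rule 15, derive q34, q39.
Round 4 — rule 17, derive q3.
Round 5 — rule 14, derive q14.
Closure: {q1, q10, q12, q13, q14, q15, q16, q17, q19, q2, q22, q25, q26, q27, q29, q3, q30, q31, q34, q35, q38, q39, q4, q6, q7, q9} — 26 facts.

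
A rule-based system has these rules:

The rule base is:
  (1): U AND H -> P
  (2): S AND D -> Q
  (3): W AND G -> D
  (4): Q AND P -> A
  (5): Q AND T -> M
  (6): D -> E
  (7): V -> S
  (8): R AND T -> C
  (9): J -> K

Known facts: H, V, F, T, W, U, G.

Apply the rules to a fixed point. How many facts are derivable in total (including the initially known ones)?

Round 1 fires (1), (3), (7), giving P, D, S.
Round 2 fires (2), (6), giving Q, E.
Round 3 fires (4), (5), giving A, M.
Closure: {A, D, E, F, G, H, M, P, Q, S, T, U, V, W} — 14 facts.

14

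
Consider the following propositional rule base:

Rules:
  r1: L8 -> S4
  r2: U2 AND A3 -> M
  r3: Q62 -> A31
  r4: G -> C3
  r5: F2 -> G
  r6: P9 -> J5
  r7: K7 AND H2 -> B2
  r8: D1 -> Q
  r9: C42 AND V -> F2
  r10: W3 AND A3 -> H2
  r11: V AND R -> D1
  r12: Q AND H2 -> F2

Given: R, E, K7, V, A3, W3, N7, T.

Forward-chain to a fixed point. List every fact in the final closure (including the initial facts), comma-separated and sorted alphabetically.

Round 1: r10 [W3 AND A3 -> H2]; r11 [V AND R -> D1]. Adds H2, D1.
Round 2: r7 [K7 AND H2 -> B2]; r8 [D1 -> Q]. Adds B2, Q.
Round 3: r12 [Q AND H2 -> F2]. Adds F2.
Round 4: r5 [F2 -> G]. Adds G.
Round 5: r4 [G -> C3]. Adds C3.

A3, B2, C3, D1, E, F2, G, H2, K7, N7, Q, R, T, V, W3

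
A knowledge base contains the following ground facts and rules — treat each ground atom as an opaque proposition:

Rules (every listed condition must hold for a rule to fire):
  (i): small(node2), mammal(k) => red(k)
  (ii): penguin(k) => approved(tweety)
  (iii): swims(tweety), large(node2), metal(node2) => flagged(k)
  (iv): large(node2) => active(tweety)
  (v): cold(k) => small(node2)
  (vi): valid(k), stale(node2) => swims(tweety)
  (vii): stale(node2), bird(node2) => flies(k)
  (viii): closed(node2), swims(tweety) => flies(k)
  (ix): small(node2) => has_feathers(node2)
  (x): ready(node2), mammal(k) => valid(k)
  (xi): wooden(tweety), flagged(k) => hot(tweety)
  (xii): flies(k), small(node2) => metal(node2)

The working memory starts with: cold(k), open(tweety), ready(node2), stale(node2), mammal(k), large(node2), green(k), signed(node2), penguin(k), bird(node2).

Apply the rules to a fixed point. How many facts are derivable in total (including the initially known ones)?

20

[1] (ii) [penguin(k) => approved(tweety)]; (iv) [large(node2) => active(tweety)]; (v) [cold(k) => small(node2)]; (vii) [stale(node2), bird(node2) => flies(k)]; (x) [ready(node2), mammal(k) => valid(k)]. ⇒ new: approved(tweety), active(tweety), small(node2), flies(k), valid(k).
[2] (i) [small(node2), mammal(k) => red(k)]; (vi) [valid(k), stale(node2) => swims(tweety)]; (ix) [small(node2) => has_feathers(node2)]; (xii) [flies(k), small(node2) => metal(node2)]. ⇒ new: red(k), swims(tweety), has_feathers(node2), metal(node2).
[3] (iii) [swims(tweety), large(node2), metal(node2) => flagged(k)]. ⇒ new: flagged(k).
Closure: {active(tweety), approved(tweety), bird(node2), cold(k), flagged(k), flies(k), green(k), has_feathers(node2), large(node2), mammal(k), metal(node2), open(tweety), penguin(k), ready(node2), red(k), signed(node2), small(node2), stale(node2), swims(tweety), valid(k)} — 20 facts.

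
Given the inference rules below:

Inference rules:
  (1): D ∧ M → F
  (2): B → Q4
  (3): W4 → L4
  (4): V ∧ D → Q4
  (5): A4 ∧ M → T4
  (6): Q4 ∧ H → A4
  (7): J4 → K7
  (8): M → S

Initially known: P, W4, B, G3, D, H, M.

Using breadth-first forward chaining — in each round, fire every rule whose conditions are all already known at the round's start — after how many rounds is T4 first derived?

3

Round 1 — (1), (2), (3), (8), derive F, Q4, L4, S.
Round 2 — (6), derive A4.
Round 3 — (5), derive T4.
T4 first appears in round 3.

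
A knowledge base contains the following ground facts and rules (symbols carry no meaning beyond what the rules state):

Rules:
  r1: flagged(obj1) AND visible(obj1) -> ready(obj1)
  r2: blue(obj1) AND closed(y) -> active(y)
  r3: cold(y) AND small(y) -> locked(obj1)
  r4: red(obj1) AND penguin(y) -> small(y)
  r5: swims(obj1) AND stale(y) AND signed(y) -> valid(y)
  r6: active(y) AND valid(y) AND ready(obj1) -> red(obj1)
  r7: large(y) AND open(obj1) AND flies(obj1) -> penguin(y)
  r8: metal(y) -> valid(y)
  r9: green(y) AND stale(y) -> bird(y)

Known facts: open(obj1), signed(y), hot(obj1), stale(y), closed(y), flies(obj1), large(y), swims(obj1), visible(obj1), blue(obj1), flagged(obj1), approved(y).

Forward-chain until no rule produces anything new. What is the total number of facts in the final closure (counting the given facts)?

18

Round 1: r1 [flagged(obj1) AND visible(obj1) -> ready(obj1)]; r2 [blue(obj1) AND closed(y) -> active(y)]; r5 [swims(obj1) AND stale(y) AND signed(y) -> valid(y)]; r7 [large(y) AND open(obj1) AND flies(obj1) -> penguin(y)]. New: ready(obj1), active(y), valid(y), penguin(y).
Round 2: r6 [active(y) AND valid(y) AND ready(obj1) -> red(obj1)]. New: red(obj1).
Round 3: r4 [red(obj1) AND penguin(y) -> small(y)]. New: small(y).
Closure: {active(y), approved(y), blue(obj1), closed(y), flagged(obj1), flies(obj1), hot(obj1), large(y), open(obj1), penguin(y), ready(obj1), red(obj1), signed(y), small(y), stale(y), swims(obj1), valid(y), visible(obj1)} — 18 facts.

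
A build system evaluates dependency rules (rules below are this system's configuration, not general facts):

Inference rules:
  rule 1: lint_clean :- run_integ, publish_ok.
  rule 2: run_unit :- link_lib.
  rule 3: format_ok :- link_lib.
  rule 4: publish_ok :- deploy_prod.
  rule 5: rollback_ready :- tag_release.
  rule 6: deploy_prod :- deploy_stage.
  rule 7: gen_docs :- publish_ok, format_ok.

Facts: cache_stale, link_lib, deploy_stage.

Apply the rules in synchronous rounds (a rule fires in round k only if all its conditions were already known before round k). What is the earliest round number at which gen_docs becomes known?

3

Round 1: rule 2 [run_unit :- link_lib.]; rule 3 [format_ok :- link_lib.]; rule 6 [deploy_prod :- deploy_stage.]. New: run_unit, format_ok, deploy_prod.
Round 2: rule 4 [publish_ok :- deploy_prod.]. New: publish_ok.
Round 3: rule 7 [gen_docs :- publish_ok, format_ok.]. New: gen_docs.
gen_docs first appears in round 3.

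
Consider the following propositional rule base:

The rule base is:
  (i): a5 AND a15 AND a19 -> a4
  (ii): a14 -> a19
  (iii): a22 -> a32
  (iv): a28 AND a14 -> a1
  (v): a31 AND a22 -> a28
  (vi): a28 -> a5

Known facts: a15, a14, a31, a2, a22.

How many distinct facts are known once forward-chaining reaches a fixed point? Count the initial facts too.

Round 1 fires (ii), (iii), (v), giving a19, a32, a28.
Round 2 fires (iv), (vi), giving a1, a5.
Round 3 fires (i), giving a4.
Closure: {a1, a14, a15, a19, a2, a22, a28, a31, a32, a4, a5} — 11 facts.

11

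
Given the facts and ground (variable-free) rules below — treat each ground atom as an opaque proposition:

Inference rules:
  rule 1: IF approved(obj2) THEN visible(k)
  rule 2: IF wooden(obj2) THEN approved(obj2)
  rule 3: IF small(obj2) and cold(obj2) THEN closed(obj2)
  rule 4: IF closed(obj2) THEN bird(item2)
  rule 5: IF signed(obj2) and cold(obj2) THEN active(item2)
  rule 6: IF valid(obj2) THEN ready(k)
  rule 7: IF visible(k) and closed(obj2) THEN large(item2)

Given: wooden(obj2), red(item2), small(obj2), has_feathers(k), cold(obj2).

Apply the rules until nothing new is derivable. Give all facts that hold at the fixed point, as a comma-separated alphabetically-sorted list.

Round 1: rule 2 [IF wooden(obj2) THEN approved(obj2)]; rule 3 [IF small(obj2) and cold(obj2) THEN closed(obj2)]. New: approved(obj2), closed(obj2).
Round 2: rule 1 [IF approved(obj2) THEN visible(k)]; rule 4 [IF closed(obj2) THEN bird(item2)]. New: visible(k), bird(item2).
Round 3: rule 7 [IF visible(k) and closed(obj2) THEN large(item2)]. New: large(item2).

approved(obj2), bird(item2), closed(obj2), cold(obj2), has_feathers(k), large(item2), red(item2), small(obj2), visible(k), wooden(obj2)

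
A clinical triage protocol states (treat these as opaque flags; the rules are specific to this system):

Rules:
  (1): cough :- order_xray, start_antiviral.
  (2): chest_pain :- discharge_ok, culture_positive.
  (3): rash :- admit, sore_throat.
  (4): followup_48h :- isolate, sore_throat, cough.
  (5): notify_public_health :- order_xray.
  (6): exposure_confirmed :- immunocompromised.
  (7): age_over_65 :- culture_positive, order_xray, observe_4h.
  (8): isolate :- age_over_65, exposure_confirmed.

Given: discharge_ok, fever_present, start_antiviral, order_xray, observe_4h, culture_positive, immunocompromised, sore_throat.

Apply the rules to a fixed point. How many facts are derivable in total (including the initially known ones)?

Round 1 fires (1), (2), (5), (6), (7), giving cough, chest_pain, notify_public_health, exposure_confirmed, age_over_65.
Round 2 fires (8), giving isolate.
Round 3 fires (4), giving followup_48h.
Closure: {age_over_65, chest_pain, cough, culture_positive, discharge_ok, exposure_confirmed, fever_present, followup_48h, immunocompromised, isolate, notify_public_health, observe_4h, order_xray, sore_throat, start_antiviral} — 15 facts.

15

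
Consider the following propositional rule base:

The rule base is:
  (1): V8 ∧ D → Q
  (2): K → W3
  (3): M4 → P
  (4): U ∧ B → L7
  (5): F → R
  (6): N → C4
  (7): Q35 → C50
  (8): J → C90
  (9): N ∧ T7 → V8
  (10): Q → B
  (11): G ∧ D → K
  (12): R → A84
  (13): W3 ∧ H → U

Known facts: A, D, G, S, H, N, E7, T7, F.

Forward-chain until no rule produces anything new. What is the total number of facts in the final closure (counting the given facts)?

Round 1 — (5), (6), (9), (11), derive R, C4, V8, K.
Round 2 — (1), (2), (12), derive Q, W3, A84.
Round 3 — (10), (13), derive B, U.
Round 4 — (4), derive L7.
Closure: {A, A84, B, C4, D, E7, F, G, H, K, L7, N, Q, R, S, T7, U, V8, W3} — 19 facts.

19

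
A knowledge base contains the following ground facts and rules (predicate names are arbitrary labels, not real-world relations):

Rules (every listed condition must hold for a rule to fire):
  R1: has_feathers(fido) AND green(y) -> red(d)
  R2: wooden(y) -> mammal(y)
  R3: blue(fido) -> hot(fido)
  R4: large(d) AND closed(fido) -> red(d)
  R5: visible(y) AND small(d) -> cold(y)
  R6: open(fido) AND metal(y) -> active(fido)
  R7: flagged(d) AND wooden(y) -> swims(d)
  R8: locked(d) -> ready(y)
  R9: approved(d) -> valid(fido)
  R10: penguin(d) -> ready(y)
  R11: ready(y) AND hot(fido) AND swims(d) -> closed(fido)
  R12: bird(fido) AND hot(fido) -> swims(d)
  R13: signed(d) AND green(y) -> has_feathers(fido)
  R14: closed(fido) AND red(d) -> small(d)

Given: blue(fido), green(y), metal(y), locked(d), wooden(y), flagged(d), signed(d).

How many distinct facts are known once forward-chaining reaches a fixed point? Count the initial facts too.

[1] R2 [wooden(y) -> mammal(y)]; R3 [blue(fido) -> hot(fido)]; R7 [flagged(d) AND wooden(y) -> swims(d)]; R8 [locked(d) -> ready(y)]; R13 [signed(d) AND green(y) -> has_feathers(fido)]. ⇒ new: mammal(y), hot(fido), swims(d), ready(y), has_feathers(fido).
[2] R1 [has_feathers(fido) AND green(y) -> red(d)]; R11 [ready(y) AND hot(fido) AND swims(d) -> closed(fido)]. ⇒ new: red(d), closed(fido).
[3] R14 [closed(fido) AND red(d) -> small(d)]. ⇒ new: small(d).
Closure: {blue(fido), closed(fido), flagged(d), green(y), has_feathers(fido), hot(fido), locked(d), mammal(y), metal(y), ready(y), red(d), signed(d), small(d), swims(d), wooden(y)} — 15 facts.

15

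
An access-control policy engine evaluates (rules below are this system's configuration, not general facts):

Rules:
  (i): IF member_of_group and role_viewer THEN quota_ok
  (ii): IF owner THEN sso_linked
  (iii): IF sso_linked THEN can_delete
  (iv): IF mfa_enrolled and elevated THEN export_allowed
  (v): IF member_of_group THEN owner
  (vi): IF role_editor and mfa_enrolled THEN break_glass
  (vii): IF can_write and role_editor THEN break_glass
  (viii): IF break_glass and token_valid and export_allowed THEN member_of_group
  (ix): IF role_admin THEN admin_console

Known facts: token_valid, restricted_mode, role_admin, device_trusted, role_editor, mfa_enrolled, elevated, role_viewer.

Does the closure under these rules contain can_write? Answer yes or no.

no

Round 1 — (iv), (vi), (ix), derive export_allowed, break_glass, admin_console.
Round 2 — (viii), derive member_of_group.
Round 3 — (i), (v), derive quota_ok, owner.
Round 4 — (ii), derive sso_linked.
Round 5 — (iii), derive can_delete.
Fixed point reached. No rule has can_write as a consequent, and it is not given.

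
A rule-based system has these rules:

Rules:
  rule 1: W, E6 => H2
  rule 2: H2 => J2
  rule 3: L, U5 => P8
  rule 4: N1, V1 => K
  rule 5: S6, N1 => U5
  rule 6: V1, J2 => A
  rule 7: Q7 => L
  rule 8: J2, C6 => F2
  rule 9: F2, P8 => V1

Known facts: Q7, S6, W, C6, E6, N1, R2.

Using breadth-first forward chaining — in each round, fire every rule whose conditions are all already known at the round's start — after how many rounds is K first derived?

5

Round 1: rule 1 [W, E6 => H2]; rule 5 [S6, N1 => U5]; rule 7 [Q7 => L]. New: H2, U5, L.
Round 2: rule 2 [H2 => J2]; rule 3 [L, U5 => P8]. New: J2, P8.
Round 3: rule 8 [J2, C6 => F2]. New: F2.
Round 4: rule 9 [F2, P8 => V1]. New: V1.
Round 5: rule 4 [N1, V1 => K]; rule 6 [V1, J2 => A]. New: K, A.
K first appears in round 5.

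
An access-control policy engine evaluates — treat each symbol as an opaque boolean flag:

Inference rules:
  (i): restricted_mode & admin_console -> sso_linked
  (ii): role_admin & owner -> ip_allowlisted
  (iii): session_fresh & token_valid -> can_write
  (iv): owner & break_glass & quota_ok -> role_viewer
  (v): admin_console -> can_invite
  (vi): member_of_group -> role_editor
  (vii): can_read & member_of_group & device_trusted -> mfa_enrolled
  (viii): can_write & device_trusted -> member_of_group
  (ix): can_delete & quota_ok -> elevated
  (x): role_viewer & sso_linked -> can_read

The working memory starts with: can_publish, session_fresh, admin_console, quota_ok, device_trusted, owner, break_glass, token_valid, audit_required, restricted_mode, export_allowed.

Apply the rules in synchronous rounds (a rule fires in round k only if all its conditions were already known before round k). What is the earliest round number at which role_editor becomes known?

Round 1: (i) [restricted_mode & admin_console -> sso_linked]; (iii) [session_fresh & token_valid -> can_write]; (iv) [owner & break_glass & quota_ok -> role_viewer]; (v) [admin_console -> can_invite]. New: sso_linked, can_write, role_viewer, can_invite.
Round 2: (viii) [can_write & device_trusted -> member_of_group]; (x) [role_viewer & sso_linked -> can_read]. New: member_of_group, can_read.
Round 3: (vi) [member_of_group -> role_editor]; (vii) [can_read & member_of_group & device_trusted -> mfa_enrolled]. New: role_editor, mfa_enrolled.
role_editor first appears in round 3.

3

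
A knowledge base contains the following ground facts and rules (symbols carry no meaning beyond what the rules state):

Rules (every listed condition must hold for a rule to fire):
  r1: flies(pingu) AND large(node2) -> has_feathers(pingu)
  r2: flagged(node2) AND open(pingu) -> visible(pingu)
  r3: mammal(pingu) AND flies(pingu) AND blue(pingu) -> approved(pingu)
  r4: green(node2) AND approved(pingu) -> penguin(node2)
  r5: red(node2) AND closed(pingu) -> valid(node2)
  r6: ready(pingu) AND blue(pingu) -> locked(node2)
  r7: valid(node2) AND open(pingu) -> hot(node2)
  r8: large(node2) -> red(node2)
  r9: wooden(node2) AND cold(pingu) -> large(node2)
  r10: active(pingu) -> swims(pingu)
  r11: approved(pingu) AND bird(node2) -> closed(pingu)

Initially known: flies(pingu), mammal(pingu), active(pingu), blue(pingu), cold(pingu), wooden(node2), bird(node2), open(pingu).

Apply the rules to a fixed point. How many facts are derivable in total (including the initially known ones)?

16

Round 1: r3 [mammal(pingu) AND flies(pingu) AND blue(pingu) -> approved(pingu)]; r9 [wooden(node2) AND cold(pingu) -> large(node2)]; r10 [active(pingu) -> swims(pingu)]. New: approved(pingu), large(node2), swims(pingu).
Round 2: r1 [flies(pingu) AND large(node2) -> has_feathers(pingu)]; r8 [large(node2) -> red(node2)]; r11 [approved(pingu) AND bird(node2) -> closed(pingu)]. New: has_feathers(pingu), red(node2), closed(pingu).
Round 3: r5 [red(node2) AND closed(pingu) -> valid(node2)]. New: valid(node2).
Round 4: r7 [valid(node2) AND open(pingu) -> hot(node2)]. New: hot(node2).
Closure: {active(pingu), approved(pingu), bird(node2), blue(pingu), closed(pingu), cold(pingu), flies(pingu), has_feathers(pingu), hot(node2), large(node2), mammal(pingu), open(pingu), red(node2), swims(pingu), valid(node2), wooden(node2)} — 16 facts.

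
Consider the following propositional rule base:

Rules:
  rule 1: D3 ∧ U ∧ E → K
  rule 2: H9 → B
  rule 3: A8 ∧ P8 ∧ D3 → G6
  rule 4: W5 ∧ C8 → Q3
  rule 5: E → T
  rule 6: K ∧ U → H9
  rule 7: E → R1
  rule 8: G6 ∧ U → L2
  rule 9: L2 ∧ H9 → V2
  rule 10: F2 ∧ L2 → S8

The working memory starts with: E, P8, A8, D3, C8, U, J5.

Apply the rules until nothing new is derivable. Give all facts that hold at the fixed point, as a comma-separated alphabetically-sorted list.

A8, B, C8, D3, E, G6, H9, J5, K, L2, P8, R1, T, U, V2

Round 1 fires rule 1, rule 3, rule 5, rule 7, giving K, G6, T, R1.
Round 2 fires rule 6, rule 8, giving H9, L2.
Round 3 fires rule 2, rule 9, giving B, V2.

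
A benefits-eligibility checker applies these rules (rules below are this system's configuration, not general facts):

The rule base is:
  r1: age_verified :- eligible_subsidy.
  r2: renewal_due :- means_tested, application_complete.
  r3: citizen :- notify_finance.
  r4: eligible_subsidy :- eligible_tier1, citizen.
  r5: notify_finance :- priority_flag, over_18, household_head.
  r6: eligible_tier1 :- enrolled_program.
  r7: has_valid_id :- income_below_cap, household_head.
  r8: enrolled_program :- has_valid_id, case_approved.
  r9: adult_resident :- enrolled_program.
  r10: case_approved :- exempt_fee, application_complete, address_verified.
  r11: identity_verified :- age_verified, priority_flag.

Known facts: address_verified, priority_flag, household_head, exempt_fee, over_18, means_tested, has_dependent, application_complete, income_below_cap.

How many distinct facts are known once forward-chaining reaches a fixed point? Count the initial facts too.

20

Round 1 — r2, r5, r7, r10, derive renewal_due, notify_finance, has_valid_id, case_approved.
Round 2 — r3, r8, derive citizen, enrolled_program.
Round 3 — r6, r9, derive eligible_tier1, adult_resident.
Round 4 — r4, derive eligible_subsidy.
Round 5 — r1, derive age_verified.
Round 6 — r11, derive identity_verified.
Closure: {address_verified, adult_resident, age_verified, application_complete, case_approved, citizen, eligible_subsidy, eligible_tier1, enrolled_program, exempt_fee, has_dependent, has_valid_id, household_head, identity_verified, income_below_cap, means_tested, notify_finance, over_18, priority_flag, renewal_due} — 20 facts.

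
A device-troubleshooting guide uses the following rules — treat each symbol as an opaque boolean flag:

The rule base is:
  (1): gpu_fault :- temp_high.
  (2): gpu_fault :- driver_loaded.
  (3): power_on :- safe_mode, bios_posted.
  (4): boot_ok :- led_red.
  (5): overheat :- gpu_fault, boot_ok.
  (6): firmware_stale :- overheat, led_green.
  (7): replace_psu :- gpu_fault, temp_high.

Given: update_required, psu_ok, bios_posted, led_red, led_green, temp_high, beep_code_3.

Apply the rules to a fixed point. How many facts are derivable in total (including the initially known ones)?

Round 1: (1) [gpu_fault :- temp_high.]; (4) [boot_ok :- led_red.]. New: gpu_fault, boot_ok.
Round 2: (5) [overheat :- gpu_fault, boot_ok.]; (7) [replace_psu :- gpu_fault, temp_high.]. New: overheat, replace_psu.
Round 3: (6) [firmware_stale :- overheat, led_green.]. New: firmware_stale.
Closure: {beep_code_3, bios_posted, boot_ok, firmware_stale, gpu_fault, led_green, led_red, overheat, psu_ok, replace_psu, temp_high, update_required} — 12 facts.

12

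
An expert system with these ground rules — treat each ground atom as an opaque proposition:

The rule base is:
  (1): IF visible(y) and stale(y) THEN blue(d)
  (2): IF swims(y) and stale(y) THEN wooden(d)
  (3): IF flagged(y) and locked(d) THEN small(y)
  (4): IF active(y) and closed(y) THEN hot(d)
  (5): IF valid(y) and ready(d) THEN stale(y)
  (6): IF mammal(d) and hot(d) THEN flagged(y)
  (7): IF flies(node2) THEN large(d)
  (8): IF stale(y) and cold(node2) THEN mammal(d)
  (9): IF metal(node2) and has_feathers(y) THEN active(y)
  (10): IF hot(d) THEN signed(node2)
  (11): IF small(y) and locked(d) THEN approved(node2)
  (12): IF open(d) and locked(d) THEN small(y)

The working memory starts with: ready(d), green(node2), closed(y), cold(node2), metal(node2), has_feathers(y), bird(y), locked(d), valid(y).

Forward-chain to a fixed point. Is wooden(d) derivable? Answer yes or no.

[1] (5) [IF valid(y) and ready(d) THEN stale(y)]; (9) [IF metal(node2) and has_feathers(y) THEN active(y)]. ⇒ new: stale(y), active(y).
[2] (4) [IF active(y) and closed(y) THEN hot(d)]; (8) [IF stale(y) and cold(node2) THEN mammal(d)]. ⇒ new: hot(d), mammal(d).
[3] (6) [IF mammal(d) and hot(d) THEN flagged(y)]; (10) [IF hot(d) THEN signed(node2)]. ⇒ new: flagged(y), signed(node2).
[4] (3) [IF flagged(y) and locked(d) THEN small(y)]. ⇒ new: small(y).
[5] (11) [IF small(y) and locked(d) THEN approved(node2)]. ⇒ new: approved(node2).
Fixed point reached. wooden(d) is concluded only by (2); (2) needs swims(y) (never derived).

no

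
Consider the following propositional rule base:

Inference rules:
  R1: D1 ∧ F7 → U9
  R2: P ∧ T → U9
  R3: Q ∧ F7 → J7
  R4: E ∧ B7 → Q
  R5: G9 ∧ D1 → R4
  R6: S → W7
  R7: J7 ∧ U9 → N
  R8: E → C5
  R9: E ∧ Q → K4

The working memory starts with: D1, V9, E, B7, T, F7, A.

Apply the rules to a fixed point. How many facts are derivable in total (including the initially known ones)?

13

Round 1 — R1, R4, R8, derive U9, Q, C5.
Round 2 — R3, R9, derive J7, K4.
Round 3 — R7, derive N.
Closure: {A, B7, C5, D1, E, F7, J7, K4, N, Q, T, U9, V9} — 13 facts.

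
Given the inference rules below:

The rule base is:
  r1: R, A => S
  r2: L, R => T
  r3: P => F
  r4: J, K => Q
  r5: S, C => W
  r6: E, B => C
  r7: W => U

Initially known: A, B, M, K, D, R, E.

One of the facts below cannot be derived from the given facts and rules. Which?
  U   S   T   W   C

Round 1: r1 [R, A => S]; r6 [E, B => C]. New: S, C.
Round 2: r5 [S, C => W]. New: W.
Round 3: r7 [W => U]. New: U.
Derived: U (round 3), S (round 1), C (round 1), W (round 2). T never appears in any round.

T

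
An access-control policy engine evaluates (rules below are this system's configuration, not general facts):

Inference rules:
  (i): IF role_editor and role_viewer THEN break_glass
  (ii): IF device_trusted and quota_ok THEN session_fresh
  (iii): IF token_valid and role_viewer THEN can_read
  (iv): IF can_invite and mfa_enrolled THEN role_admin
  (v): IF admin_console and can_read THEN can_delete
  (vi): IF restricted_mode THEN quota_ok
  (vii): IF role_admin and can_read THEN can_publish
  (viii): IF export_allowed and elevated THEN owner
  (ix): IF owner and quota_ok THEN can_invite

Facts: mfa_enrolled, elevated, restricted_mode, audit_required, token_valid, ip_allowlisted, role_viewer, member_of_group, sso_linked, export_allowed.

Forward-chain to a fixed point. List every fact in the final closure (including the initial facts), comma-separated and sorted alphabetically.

audit_required, can_invite, can_publish, can_read, elevated, export_allowed, ip_allowlisted, member_of_group, mfa_enrolled, owner, quota_ok, restricted_mode, role_admin, role_viewer, sso_linked, token_valid

[1] (iii) [IF token_valid and role_viewer THEN can_read]; (vi) [IF restricted_mode THEN quota_ok]; (viii) [IF export_allowed and elevated THEN owner]. ⇒ new: can_read, quota_ok, owner.
[2] (ix) [IF owner and quota_ok THEN can_invite]. ⇒ new: can_invite.
[3] (iv) [IF can_invite and mfa_enrolled THEN role_admin]. ⇒ new: role_admin.
[4] (vii) [IF role_admin and can_read THEN can_publish]. ⇒ new: can_publish.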